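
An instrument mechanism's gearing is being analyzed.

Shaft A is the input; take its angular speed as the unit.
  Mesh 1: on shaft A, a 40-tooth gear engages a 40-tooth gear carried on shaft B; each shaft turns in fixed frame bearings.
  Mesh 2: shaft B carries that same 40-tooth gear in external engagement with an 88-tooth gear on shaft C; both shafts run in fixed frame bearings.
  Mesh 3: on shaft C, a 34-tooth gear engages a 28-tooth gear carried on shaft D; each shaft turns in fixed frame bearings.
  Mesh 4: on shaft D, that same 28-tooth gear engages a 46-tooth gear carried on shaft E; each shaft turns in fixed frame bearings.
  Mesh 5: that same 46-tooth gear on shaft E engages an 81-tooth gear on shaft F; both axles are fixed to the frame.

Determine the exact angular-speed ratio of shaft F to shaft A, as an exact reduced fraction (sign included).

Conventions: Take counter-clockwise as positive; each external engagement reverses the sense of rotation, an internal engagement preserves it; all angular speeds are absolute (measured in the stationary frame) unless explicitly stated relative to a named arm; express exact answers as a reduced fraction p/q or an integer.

-170/891

class = fixed-axis compound train [5 meshes; 5 ratios multiply, 5 sense flips]
mesh 1 [40T→40T]: running ratio 1, sense −
mesh 2 [40T→88T]: running ratio 5/11, sense +
mesh 3 [34T→28T]: running ratio 85/154, sense −
mesh 4 [28T→46T]: running ratio 85/253, sense +
mesh 5 [46T→81T]: running ratio 170/891, sense −
ω_out/ω_in = -170/891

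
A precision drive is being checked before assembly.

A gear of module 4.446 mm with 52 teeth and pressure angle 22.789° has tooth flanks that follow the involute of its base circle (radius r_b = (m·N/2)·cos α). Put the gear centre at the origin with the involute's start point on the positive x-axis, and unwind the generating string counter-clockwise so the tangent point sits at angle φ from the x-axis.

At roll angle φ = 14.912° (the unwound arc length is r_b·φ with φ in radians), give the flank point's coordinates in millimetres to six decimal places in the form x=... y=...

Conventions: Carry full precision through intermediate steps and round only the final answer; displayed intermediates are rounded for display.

class = single-mesh tooth geometry [base-circle involute, m = 4.446, 52T]
pitch radius r_p = m·N/2 = 4.446·52/2 = 115.596000
base radius r_b = r_p·cos α = 115.596000·cos 22.789° = 106.572291
roll angle φ = 14.912° = 0.26026350 rad
x = r_b·(cos φ + φ·sin φ) = 110.120846
y = r_b·(sin φ − φ·cos φ) = 0.622040

x=110.120846 y=0.622040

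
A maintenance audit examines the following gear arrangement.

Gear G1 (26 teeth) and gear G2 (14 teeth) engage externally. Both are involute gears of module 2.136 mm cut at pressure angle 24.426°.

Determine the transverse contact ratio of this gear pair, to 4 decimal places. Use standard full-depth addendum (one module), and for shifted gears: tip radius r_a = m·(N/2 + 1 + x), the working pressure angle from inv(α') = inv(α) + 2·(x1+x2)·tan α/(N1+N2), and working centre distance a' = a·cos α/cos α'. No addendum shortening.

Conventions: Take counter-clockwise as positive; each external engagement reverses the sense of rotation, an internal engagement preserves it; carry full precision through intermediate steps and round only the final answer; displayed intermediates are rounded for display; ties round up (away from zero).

1.4129

class = single-mesh tooth geometry [involute pair 26T × 14T, m = 2.136]
base radii: r_b1 = 25.282656, r_b2 = 13.613738
tip radii: r_a1 = 29.904000, r_a2 = 17.088000
no profile shift: α' = α, a' = a
action lengths: √(r_a1²−r_b1²) = 15.969863, √(r_a2²−r_b2²) = 10.327918
base pitch p_b = π·m·cos α = 6.109831
CR = (15.969863 + 10.327918 − 42.720000·sin 24.42600°)/6.109831 = 1.412855
contact ratio ≈ 1.4129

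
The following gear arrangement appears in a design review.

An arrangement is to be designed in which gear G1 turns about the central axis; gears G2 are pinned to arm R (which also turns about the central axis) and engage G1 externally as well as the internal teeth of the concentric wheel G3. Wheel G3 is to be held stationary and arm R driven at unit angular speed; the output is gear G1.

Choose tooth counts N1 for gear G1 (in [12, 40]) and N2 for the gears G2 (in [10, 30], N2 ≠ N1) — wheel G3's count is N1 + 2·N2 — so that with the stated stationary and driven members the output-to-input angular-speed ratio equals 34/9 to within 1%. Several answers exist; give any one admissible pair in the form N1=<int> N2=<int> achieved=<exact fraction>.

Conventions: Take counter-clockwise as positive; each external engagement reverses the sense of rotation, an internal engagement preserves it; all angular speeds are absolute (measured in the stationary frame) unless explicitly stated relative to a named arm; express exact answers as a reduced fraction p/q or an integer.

topology: planetary set — design target 34/9, arm = carrier (Willis)
Willis with ω_ring = 0: ω_sun/ω_arm = (N1+N3)/N1; set equal to 34/9  ⇒  N3/N1 = 34/9 − 1 = 25/9
N3 = N1 + 2·N2  ⇒  N2/N1 = (N3/N1 − 1)/2 = (25/9 − 1)/2 = 8/9
smallest multiple with N1 ≥ 12 and N2 ≥ 10: k = 2  ⇒  N1 = 2·9 = 18, N2 = 2·8 = 16 (N1 ≤ 40, N2 ≤ 30, N2 ≠ N1 ✓), N3 = 18 + 2·16 = 50
check: (N1+N3)/N1 with N1 = 18, N3 = 50 gives 34/9; |achieved − target| = 0 ≤ 17/450 ✓

N1=18 N2=16 achieved=34/9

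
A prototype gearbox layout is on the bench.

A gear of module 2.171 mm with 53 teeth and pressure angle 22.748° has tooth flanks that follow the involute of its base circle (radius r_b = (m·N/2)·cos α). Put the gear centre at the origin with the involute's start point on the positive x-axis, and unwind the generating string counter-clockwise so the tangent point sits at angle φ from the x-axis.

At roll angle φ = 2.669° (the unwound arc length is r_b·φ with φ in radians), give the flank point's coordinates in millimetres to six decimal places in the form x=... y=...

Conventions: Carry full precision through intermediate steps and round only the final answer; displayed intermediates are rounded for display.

topology: single-mesh involute geometry — m = 2.171, N = 53
pitch radius r_p = m·N/2 = 2.171·53/2 = 57.531500
base radius r_b = r_p·cos α = 57.531500·cos 22.748° = 53.056382
roll angle φ = 2.669° = 0.04658284 rad
x = r_b·(cos φ + φ·sin φ) = 53.113916
y = r_b·(sin φ − φ·cos φ) = 0.001787

x=53.113916 y=0.001787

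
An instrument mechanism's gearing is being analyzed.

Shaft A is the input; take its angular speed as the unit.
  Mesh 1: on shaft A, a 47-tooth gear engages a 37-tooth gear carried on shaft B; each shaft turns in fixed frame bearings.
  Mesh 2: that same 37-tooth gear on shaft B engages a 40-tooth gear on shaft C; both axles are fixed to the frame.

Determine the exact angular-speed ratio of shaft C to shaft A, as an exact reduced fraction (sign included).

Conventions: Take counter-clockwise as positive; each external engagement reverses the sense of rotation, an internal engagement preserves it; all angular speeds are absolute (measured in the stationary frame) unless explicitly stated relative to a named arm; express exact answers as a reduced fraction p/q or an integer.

47/40

class = fixed-axis compound train [2 meshes; 2 ratios multiply, 2 sense flips]
mesh 1 [47T→37T]: running ratio 47/37, sense −
mesh 2 [37T→40T]: running ratio 47/40, sense +
ω_out/ω_in = 47/40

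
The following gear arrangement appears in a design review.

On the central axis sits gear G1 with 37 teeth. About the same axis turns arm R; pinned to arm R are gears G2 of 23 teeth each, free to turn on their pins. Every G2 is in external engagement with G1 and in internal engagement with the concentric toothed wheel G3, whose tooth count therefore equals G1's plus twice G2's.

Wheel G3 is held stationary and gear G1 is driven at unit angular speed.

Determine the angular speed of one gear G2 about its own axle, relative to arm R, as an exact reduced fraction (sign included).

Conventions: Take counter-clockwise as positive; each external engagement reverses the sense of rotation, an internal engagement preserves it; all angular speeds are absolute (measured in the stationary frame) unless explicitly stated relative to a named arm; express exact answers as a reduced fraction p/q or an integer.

-3071/2760

class = planetary set [G3 = 37+2·23 = 83; Willis about the carrier]
ring teeth: 37 + 2·23 = 83
37(ω_sun−ω_arm) = −83(ω_ring−ω_arm),  ω_ring = 0, ω_sun = 1
37(1−ω_arm) = −83(0−ω_arm)  ⇒  120·ω_arm = 37  ⇒  ω_arm = 37/120
sun–planet mesh: 37·(1−37/120) = −23·(ω_p−ω_arm)  ⇒  ω_p−ω_arm = -3071/2760
exact speed ratio = -3071/2760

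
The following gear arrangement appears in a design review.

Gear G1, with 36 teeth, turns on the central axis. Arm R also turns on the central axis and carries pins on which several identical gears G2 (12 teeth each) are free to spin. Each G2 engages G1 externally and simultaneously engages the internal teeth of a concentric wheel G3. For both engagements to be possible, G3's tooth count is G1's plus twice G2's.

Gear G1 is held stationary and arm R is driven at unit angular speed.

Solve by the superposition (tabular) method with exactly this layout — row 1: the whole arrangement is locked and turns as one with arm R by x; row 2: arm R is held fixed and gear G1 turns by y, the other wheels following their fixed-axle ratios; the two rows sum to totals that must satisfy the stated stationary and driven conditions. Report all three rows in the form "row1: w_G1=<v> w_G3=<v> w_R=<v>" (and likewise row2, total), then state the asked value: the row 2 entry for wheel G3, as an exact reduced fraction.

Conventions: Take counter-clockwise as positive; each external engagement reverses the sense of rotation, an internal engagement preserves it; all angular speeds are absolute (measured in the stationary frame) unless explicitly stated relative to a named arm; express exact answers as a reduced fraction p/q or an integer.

topology: planetary set — G1 36T / G2 12T / G3 60T, arm = carrier (Willis)
superposition row 1 [locked train]: every member turns x
row 2 (arm held, sun turns y): ω_ring = −(36/60)·y, ω_arm = 0
boundary: total ω_sun = x + y = 0 and total ω_arm = x = 1  ⇒  y = -1, x = 1
row 2 ring = −(36/60)·(-1) = 3/5
totals (row 1 + row 2): sun 1 + (-1) = 0, ring 1 + 3/5 = 8/5, arm 1 + 0 = 1
asked cell (row2, ring) = 3/5

row1: w_G1=1 w_G3=1 w_R=1
row2: w_G1=-1 w_G3=3/5 w_R=0
total: w_G1=0 w_G3=8/5 w_R=1
asked value: 3/5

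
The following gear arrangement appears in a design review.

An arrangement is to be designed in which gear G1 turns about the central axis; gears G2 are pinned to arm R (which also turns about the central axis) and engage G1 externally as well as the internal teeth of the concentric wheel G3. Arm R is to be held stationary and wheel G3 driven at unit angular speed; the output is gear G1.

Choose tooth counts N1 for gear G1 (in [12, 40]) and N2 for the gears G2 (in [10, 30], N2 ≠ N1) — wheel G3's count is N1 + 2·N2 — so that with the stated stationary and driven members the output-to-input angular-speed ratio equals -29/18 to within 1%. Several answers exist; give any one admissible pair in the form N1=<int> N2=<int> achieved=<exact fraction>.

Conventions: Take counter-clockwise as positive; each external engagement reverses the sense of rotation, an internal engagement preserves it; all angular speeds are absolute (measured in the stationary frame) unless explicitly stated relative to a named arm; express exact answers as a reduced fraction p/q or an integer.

N1=36 N2=11 achieved=-29/18

planetary set to be sized for -29/18 (Willis relation)
Willis with ω_arm = 0: ω_sun/ω_ring = −N3/N1; set equal to -29/18  ⇒  N3/N1 = −(-29/18) = 29/18
N3 = N1 + 2·N2  ⇒  N2/N1 = (N3/N1 − 1)/2 = (29/18 − 1)/2 = 11/36
smallest multiple with N1 ≥ 12 and N2 ≥ 10: k = 1  ⇒  N1 = 1·36 = 36, N2 = 1·11 = 11 (N1 ≤ 40, N2 ≤ 30, N2 ≠ N1 ✓), N3 = 36 + 2·11 = 58
check: −N3/N1 with N1 = 36, N3 = 58 gives -29/18; |achieved − target| = 0 ≤ 29/1800 ✓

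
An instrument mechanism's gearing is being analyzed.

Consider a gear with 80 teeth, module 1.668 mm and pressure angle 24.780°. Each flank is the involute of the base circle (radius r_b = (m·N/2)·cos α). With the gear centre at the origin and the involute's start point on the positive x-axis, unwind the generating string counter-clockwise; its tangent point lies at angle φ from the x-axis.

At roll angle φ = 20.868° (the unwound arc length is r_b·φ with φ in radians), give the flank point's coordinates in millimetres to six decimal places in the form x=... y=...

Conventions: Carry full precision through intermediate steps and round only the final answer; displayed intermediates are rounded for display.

topology: single-mesh involute geometry — m = 1.668, N = 80
pitch radius r_p = m·N/2 = 1.668·80/2 = 66.720000
base radius r_b = r_p·cos α = 66.720000·cos 24.780° = 60.576679
roll angle φ = 20.868° = 0.36421531 rad
x = r_b·(cos φ + φ·sin φ) = 64.462246
y = r_b·(sin φ − φ·cos φ) = 0.962691

x=64.462246 y=0.962691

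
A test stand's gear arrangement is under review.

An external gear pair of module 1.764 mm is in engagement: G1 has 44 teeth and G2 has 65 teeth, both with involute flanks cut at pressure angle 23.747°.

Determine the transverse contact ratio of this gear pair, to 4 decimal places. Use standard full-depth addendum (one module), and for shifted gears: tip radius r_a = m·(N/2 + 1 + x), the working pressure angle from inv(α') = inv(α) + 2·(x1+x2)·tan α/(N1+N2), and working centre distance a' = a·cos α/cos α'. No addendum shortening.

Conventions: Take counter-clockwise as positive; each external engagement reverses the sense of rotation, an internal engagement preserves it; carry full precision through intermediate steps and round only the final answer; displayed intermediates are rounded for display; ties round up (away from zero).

1.5891

class = single-mesh tooth geometry [involute pair 44T × 65T, m = 1.764]
base radii: r_b1 = 35.522226, r_b2 = 52.476016
tip radii: r_a1 = 40.572000, r_a2 = 59.094000
no profile shift: α' = α, a' = a
action lengths: √(r_a1²−r_b1²) = 19.602516, √(r_a2²−r_b2²) = 27.172938
base pitch p_b = π·m·cos α = 5.072562
CR = (19.602516 + 27.172938 − 96.138000·sin 23.74700°)/5.072562 = 1.589098
contact ratio ≈ 1.5891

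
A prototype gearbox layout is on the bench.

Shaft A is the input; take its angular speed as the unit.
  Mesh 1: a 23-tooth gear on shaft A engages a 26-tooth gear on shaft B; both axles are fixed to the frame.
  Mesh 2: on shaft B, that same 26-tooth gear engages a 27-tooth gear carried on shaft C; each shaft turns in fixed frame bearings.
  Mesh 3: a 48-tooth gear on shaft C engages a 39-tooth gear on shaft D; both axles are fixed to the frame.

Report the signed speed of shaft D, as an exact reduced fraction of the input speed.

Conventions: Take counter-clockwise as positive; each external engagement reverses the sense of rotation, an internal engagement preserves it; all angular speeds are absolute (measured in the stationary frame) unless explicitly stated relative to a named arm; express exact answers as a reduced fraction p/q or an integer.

3-mesh fixed-axis compound train (all bearings frame-fixed)
mesh 1 [23T→26T]: |ω|/ω_in = 1×23/26 = 23/26, sense flips to −
mesh 2 [26T→27T]: |ω|/ω_in = (23/26)×26/27 = 23/27, sense flips to +
mesh 3 [48T→39T]: |ω|/ω_in = (23/27)×48/39 = 368/351, sense flips to −
signed output speed (× input speed) = -368/351

-368/351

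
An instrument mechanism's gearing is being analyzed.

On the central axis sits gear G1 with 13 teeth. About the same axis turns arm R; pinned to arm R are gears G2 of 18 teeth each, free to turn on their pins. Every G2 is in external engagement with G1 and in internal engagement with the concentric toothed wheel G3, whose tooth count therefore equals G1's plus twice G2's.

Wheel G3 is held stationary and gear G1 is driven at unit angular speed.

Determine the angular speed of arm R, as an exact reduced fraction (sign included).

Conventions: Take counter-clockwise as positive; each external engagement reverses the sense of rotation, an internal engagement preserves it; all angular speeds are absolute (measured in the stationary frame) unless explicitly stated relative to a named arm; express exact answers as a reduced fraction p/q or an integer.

13/62

topology: planetary set — G1 13T / G2 18T / G3 49T, arm = carrier (Willis)
ring teeth: 13 + 2·18 = 49
13(ω_sun−ω_arm) = −49(ω_ring−ω_arm),  ω_ring = 0, ω_sun = 1
13(1−ω_arm) = −49(0−ω_arm)  ⇒  62·ω_arm = 13  ⇒  ω_arm = 13/62
exact speed ratio = 13/62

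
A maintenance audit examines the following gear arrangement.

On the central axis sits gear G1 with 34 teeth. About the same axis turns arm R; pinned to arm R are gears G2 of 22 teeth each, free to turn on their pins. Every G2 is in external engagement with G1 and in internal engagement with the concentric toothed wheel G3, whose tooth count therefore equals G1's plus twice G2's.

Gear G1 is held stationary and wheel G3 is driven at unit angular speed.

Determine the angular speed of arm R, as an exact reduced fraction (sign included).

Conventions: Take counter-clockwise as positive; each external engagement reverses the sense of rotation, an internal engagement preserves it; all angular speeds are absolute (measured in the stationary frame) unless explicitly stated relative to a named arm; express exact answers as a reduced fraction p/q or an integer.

topology: planetary set — G1 34T / G2 22T / G3 78T, arm = carrier (Willis)
ring teeth: 34 + 2·22 = 78
34(ω_sun−ω_arm) = −78(ω_ring−ω_arm),  ω_sun = 0, ω_ring = 1
34(0−ω_arm) = −78(1−ω_arm)  ⇒  112·ω_arm = 78  ⇒  ω_arm = 39/56
exact speed ratio = 39/56

39/56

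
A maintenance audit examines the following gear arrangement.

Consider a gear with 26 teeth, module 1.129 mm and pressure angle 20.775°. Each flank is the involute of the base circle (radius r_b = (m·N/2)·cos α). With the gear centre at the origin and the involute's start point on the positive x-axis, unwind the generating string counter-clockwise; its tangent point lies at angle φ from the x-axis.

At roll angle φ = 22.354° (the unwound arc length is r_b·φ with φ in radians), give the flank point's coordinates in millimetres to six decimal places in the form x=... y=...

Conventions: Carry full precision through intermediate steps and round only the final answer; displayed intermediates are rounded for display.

x=14.727719 y=0.267542

recognized (one wheel, involute flank): single-mesh tooth geometry, m = 1.129, N = 26
pitch radius r_p = m·N/2 = 1.129·26/2 = 14.677000
base radius r_b = r_p·cos α = 14.677000·cos 20.775° = 13.722709
roll angle φ = 22.354° = 0.39015090 rad
x = r_b·(cos φ + φ·sin φ) = 14.727719
y = r_b·(sin φ − φ·cos φ) = 0.267542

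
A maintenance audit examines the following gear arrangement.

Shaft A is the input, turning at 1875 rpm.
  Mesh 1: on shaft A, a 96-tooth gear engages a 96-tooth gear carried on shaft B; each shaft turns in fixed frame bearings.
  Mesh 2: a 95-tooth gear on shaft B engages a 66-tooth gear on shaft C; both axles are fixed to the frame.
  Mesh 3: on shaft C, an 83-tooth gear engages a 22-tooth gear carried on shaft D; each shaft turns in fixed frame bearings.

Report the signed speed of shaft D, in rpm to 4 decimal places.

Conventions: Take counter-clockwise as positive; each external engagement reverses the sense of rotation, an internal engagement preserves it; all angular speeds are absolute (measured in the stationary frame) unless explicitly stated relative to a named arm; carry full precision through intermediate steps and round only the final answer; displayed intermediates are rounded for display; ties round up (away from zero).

-10182.0764 rpm

topology: fixed-axis compound train — 3 meshes, A→D
mesh 1 [96T→96T]: ω = 1875.0000×96/96 = 1875.0000 rpm, sense flips to −
mesh 2 [95T→66T]: ω = 1875.0000×95/66 = 2698.8636 rpm, sense flips to +
mesh 3 [83T→22T]: ω = 2698.8636×83/22 = 10182.0764 rpm, sense flips to −
signed output speed = -10182.0764 rpm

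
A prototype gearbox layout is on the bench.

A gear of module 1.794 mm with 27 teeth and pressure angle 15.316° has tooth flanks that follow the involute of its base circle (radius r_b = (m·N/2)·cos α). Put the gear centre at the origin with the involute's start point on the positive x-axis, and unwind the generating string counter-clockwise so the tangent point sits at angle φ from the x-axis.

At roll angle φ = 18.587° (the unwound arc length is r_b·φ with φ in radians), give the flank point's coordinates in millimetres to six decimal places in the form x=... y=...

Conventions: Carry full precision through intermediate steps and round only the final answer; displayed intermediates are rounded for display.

x=24.555802 y=0.263034

class = single-mesh tooth geometry [base-circle involute, m = 1.794, 27T]
pitch radius r_p = m·N/2 = 1.794·27/2 = 24.219000
base radius r_b = r_p·cos α = 24.219000·cos 15.316° = 23.358831
roll angle φ = 18.587° = 0.32440435 rad
x = r_b·(cos φ + φ·sin φ) = 24.555802
y = r_b·(sin φ − φ·cos φ) = 0.263034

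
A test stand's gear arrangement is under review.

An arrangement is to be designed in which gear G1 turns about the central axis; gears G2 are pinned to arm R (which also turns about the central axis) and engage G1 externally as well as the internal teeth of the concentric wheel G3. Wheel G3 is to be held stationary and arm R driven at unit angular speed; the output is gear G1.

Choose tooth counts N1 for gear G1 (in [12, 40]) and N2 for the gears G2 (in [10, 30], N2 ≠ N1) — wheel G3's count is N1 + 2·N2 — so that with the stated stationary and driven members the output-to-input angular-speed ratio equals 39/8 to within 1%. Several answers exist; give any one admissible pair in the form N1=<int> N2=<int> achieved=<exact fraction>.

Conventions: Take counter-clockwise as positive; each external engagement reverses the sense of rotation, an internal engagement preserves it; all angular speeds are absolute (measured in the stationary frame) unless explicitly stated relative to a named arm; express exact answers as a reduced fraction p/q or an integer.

N1=16 N2=23 achieved=39/8

class = planetary set [ratio 39/8 wanted; Willis about the carrier]
Willis with ω_ring = 0: ω_sun/ω_arm = (N1+N3)/N1; set equal to 39/8  ⇒  N3/N1 = 39/8 − 1 = 31/8
N3 = N1 + 2·N2  ⇒  N2/N1 = (N3/N1 − 1)/2 = (31/8 − 1)/2 = 23/16
smallest multiple with N1 ≥ 12 and N2 ≥ 10: k = 1  ⇒  N1 = 1·16 = 16, N2 = 1·23 = 23 (N1 ≤ 40, N2 ≤ 30, N2 ≠ N1 ✓), N3 = 16 + 2·23 = 62
check: (N1+N3)/N1 with N1 = 16, N3 = 62 gives 39/8; |achieved − target| = 0 ≤ 39/800 ✓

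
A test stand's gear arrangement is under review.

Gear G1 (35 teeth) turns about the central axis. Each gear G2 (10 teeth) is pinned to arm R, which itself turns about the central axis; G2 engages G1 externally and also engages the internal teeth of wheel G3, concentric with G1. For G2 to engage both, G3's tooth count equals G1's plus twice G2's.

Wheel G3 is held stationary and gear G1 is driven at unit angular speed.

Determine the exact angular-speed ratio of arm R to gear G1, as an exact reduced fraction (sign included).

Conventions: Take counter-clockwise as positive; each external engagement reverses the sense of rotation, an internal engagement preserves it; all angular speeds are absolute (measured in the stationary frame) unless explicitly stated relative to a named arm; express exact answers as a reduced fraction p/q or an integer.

planetary set (35T centre, 10T on arm, 55T internal) — Willis relation
ring teeth: 35 + 2·10 = 55
35(ω_sun−ω_arm) = −55(ω_ring−ω_arm),  ω_ring = 0, ω_sun = 1
35(1−ω_arm) = −55(0−ω_arm)  ⇒  90·ω_arm = 35  ⇒  ω_arm = 7/18
ω_out/ω_in = 7/18

7/18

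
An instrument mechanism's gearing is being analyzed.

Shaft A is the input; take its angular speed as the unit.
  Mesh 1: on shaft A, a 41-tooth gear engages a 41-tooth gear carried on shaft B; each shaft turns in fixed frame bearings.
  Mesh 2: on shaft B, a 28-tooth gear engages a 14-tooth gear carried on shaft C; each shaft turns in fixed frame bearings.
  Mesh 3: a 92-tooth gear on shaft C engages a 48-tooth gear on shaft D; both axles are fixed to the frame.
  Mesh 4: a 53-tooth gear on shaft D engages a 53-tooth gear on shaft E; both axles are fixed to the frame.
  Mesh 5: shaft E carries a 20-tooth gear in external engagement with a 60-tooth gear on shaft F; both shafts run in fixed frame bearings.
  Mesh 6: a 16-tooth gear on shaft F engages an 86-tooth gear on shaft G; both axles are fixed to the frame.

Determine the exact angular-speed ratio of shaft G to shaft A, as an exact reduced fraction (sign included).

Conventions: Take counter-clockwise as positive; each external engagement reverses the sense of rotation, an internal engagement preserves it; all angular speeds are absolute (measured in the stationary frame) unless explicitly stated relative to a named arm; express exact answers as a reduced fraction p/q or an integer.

92/387

class = fixed-axis compound train [6 meshes; 6 ratios multiply, 6 sense flips]
mesh 1 [41T→41T]: running ratio 1, sense −
mesh 2 [28T→14T]: running ratio 2, sense +
mesh 3 [92T→48T]: running ratio 23/6, sense −
mesh 4 [53T→53T]: running ratio 23/6, sense +
mesh 5 [20T→60T]: running ratio 23/18, sense −
mesh 6 [16T→86T]: running ratio 92/387, sense +
ω_out/ω_in = 92/387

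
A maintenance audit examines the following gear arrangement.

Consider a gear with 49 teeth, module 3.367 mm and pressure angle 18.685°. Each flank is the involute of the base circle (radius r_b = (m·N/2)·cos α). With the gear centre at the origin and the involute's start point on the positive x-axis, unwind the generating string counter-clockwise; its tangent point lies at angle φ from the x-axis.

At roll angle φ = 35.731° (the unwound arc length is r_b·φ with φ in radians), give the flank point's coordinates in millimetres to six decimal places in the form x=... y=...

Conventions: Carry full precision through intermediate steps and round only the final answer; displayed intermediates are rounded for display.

x=91.893238 y=6.075129

class = single-mesh tooth geometry [base-circle involute, m = 3.367, 49T]
pitch radius r_p = m·N/2 = 3.367·49/2 = 82.491500
base radius r_b = r_p·cos α = 82.491500·cos 18.685° = 78.143718
roll angle φ = 35.731° = 0.62362360 rad
x = r_b·(cos φ + φ·sin φ) = 91.893238
y = r_b·(sin φ − φ·cos φ) = 6.075129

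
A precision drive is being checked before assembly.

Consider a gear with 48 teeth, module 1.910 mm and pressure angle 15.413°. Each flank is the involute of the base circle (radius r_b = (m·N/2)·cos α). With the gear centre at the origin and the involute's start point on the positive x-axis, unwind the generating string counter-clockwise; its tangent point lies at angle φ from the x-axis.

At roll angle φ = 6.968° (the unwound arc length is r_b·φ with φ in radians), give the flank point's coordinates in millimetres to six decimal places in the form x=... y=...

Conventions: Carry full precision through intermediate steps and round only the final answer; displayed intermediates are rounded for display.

x=44.516960 y=0.026456

single-mesh involute tooth geometry (48T wheel at module 1.910)
pitch radius r_p = m·N/2 = 1.910·48/2 = 45.840000
base radius r_b = r_p·cos α = 45.840000·cos 15.413° = 44.191370
roll angle φ = 6.968° = 0.12161454 rad
x = r_b·(cos φ + φ·sin φ) = 44.516960
y = r_b·(sin φ − φ·cos φ) = 0.026456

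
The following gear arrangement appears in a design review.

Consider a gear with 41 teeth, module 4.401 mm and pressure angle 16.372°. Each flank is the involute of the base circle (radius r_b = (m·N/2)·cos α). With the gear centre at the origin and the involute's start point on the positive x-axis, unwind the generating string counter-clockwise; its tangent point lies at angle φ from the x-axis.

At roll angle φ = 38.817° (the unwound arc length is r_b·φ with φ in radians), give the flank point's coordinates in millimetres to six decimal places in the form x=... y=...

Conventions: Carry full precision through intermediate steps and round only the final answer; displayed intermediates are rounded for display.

topology: single-mesh involute geometry — m = 4.401, N = 41
pitch radius r_p = m·N/2 = 4.401·41/2 = 90.220500
base radius r_b = r_p·cos α = 90.220500·cos 16.372° = 86.562225
roll angle φ = 38.817° = 0.67748446 rad
x = r_b·(cos φ + φ·sin φ) = 104.205596
y = r_b·(sin φ − φ·cos φ) = 8.567205

x=104.205596 y=8.567205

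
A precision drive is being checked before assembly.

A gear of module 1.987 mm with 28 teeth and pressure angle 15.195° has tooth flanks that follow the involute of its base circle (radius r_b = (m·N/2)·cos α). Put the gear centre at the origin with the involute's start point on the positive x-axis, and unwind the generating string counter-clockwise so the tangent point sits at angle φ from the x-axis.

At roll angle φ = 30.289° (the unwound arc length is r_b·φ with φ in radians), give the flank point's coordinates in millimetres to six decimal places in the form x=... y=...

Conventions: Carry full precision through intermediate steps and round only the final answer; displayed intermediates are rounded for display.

x=30.338588 y=1.285437

single-mesh involute tooth geometry (28T wheel at module 1.987)
pitch radius r_p = m·N/2 = 1.987·28/2 = 27.818000
base radius r_b = r_p·cos α = 27.818000·cos 15.195° = 26.845465
roll angle φ = 30.289° = 0.52864278 rad
x = r_b·(cos φ + φ·sin φ) = 30.338588
y = r_b·(sin φ − φ·cos φ) = 1.285437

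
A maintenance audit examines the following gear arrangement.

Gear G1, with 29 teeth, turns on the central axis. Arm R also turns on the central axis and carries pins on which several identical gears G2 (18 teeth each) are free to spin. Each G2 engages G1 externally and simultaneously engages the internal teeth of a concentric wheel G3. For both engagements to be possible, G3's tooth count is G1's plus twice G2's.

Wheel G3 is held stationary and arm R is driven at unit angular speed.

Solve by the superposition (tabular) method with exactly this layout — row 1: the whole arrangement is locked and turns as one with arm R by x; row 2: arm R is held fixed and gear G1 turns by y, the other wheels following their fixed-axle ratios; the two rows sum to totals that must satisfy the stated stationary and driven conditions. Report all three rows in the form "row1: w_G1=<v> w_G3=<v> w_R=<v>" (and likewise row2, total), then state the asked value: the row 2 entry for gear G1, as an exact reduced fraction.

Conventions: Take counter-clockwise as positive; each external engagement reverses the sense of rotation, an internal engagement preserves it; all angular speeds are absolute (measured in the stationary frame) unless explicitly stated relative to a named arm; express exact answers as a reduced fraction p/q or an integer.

row1: w_G1=1 w_G3=1 w_R=1
row2: w_G1=65/29 w_G3=-1 w_R=0
total: w_G1=94/29 w_G3=0 w_R=1
asked value: 65/29

topology: planetary set — G1 29T / G2 18T / G3 65T, arm = carrier (Willis)
row 1 (train locked, turned with arm): all members turn x
row 2: sun turns y, ring = −(29/65)·y, arm 0
boundary: total ω_ring = x − (29/65)·y = 0 and total ω_arm = x = 1  ⇒  y = 65/29, x = 1
row 2 ring = −(29/65)·65/29 = -1
totals (row 1 + row 2): sun 1 + 65/29 = 94/29, ring 1 + (-1) = 0, arm 1 + 0 = 1
asked cell (row2, sun) = 65/29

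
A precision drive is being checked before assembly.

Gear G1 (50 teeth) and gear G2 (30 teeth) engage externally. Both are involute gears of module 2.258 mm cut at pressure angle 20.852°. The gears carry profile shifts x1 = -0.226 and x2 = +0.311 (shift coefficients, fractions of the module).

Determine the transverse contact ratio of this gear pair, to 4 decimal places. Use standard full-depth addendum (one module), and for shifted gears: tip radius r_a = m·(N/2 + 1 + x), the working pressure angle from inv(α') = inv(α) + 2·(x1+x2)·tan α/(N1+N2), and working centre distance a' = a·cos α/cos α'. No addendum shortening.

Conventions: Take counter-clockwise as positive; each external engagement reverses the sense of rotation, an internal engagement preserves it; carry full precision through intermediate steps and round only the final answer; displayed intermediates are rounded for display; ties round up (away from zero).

1.6185

recognized (one external pair, fixed centres): single-mesh tooth geometry, m = 2.258, N1 = 50, N2 = 30
base radii: r_b1 = 52.752695, r_b2 = 31.651617
tip radii: r_a1 = 58.197692, r_a2 = 36.830238
inv(α') = inv(20.852°) + 2·(-0.226+0.311)·tan α/(50+30) = 0.01777662  ⇒  α' = 21.16642°
a' = a·cos α / cos α' = 90.3200·cos 20.852°/cos 21.16642° = 90.510554
action lengths: √(r_a1²−r_b1²) = 24.578945, √(r_a2²−r_b2²) = 18.831930
base pitch p_b = π·m·cos α = 6.629099
CR = (24.578945 + 18.831930 − 90.510554·sin 21.16642°)/6.629099 = 1.618545
contact ratio ≈ 1.6185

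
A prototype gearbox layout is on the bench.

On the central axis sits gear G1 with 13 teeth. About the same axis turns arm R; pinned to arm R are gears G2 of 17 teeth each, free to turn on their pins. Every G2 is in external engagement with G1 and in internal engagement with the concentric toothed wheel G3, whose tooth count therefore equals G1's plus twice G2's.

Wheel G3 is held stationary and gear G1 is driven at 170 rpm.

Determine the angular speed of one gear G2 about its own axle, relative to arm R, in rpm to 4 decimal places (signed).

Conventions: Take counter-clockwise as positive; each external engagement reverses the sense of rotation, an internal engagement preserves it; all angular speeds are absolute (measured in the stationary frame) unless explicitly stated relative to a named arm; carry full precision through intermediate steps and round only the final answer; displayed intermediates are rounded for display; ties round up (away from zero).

planetary set (13T centre, 17T on arm, 47T internal) — Willis relation
normalise by the input: solve with ω_sun = 1, then scale by 170 rpm
ring teeth: 13 + 2·17 = 47
13(ω_sun−ω_arm) = −47(ω_ring−ω_arm),  ω_ring = 0, ω_sun = 1
13(1−ω_arm) = −47(0−ω_arm)  ⇒  60·ω_arm = 13  ⇒  ω_arm = 13/60
sun–planet mesh: 13·(1−13/60) = −17·(ω_p−ω_arm)  ⇒  ω_p−ω_arm = -611/1020
scale: ω_p−ω_arm = -611/1020 × 170 rpm = -101.8333 rpm

-101.8333 rpm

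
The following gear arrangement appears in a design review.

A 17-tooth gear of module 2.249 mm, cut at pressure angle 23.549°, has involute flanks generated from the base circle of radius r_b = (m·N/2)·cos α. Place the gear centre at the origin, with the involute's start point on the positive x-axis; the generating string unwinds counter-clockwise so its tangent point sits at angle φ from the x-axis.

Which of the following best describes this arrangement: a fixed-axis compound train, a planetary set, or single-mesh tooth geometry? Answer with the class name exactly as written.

topology: single-mesh involute geometry — m = 2.249, N = 17
classification: single-mesh tooth geometry

single-mesh tooth geometry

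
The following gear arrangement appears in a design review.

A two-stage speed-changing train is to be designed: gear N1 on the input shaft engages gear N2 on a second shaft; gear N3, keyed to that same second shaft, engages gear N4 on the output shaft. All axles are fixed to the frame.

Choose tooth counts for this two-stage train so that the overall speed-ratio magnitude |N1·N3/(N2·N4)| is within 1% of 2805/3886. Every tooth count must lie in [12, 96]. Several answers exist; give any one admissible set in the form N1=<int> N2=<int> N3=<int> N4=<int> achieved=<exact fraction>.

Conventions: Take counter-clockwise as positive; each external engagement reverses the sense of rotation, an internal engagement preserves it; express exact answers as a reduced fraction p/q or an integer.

N1=33 N2=58 N3=85 N4=67 achieved=2805/3886

design class (target 2805/3886): fixed-axis compound train
target = 2805/3886 in lowest terms: an exact hit needs N1·N3 = k·2805 and N2·N4 = k·3886 for one integer k, every count in [12, 96]; additionally prefer no 1:1 stage (N1 ≠ N2, N3 ≠ N4)
k = 1: N1·N3 = 2805 = 33·85, N2·N4 = 3886 = 58·67
achieved = 33·85/(58·67) = 2805/3886; |achieved − target| = 0 ≤ 561/77720 ✓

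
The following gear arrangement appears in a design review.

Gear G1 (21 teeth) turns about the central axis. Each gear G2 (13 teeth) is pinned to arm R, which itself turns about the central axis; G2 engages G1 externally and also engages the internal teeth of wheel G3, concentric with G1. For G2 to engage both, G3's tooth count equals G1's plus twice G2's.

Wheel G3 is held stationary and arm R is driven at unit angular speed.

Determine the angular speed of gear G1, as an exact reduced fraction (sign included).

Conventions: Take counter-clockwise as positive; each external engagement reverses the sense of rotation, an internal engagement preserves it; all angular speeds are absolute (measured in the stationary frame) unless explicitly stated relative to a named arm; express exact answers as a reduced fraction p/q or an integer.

68/21

class = planetary set [G3 = 21+2·13 = 47; Willis about the carrier]
ring teeth: 21 + 2·13 = 47
21(ω_sun−ω_arm) = −47(ω_ring−ω_arm),  ω_ring = 0, ω_arm = 1
ω_sun = 1 − (47/21)(0−1) = 68/21
exact speed ratio = 68/21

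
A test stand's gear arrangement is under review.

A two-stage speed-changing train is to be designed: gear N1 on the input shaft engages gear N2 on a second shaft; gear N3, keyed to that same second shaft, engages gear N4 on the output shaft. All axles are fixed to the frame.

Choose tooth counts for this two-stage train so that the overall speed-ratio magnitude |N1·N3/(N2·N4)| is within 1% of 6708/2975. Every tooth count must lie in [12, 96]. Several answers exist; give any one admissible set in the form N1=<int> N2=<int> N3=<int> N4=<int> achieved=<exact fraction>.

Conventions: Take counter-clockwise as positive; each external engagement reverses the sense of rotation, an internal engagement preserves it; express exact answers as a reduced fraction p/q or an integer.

N1=78 N2=35 N3=86 N4=85 achieved=6708/2975

topology: fixed-axis compound train — 2 stages, target 6708/2975
target = 6708/2975 in lowest terms: an exact hit needs N1·N3 = k·6708 and N2·N4 = k·2975 for one integer k, every count in [12, 96]; additionally prefer no 1:1 stage (N1 ≠ N2, N3 ≠ N4)
k = 1: N1·N3 = 6708 = 78·86, N2·N4 = 2975 = 35·85
achieved = 78·86/(35·85) = 6708/2975; |achieved − target| = 0 ≤ 1677/74375 ✓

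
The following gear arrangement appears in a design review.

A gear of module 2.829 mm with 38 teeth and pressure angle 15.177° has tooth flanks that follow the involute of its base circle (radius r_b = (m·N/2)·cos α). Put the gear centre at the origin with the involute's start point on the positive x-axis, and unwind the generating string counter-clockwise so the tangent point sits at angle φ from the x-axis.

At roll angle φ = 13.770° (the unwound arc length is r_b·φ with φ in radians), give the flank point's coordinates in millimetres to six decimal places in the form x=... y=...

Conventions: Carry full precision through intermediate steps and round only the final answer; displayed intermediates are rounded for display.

x=53.352861 y=0.238655

recognized (one wheel, involute flank): single-mesh tooth geometry, m = 2.829, N = 38
pitch radius r_p = m·N/2 = 2.829·38/2 = 53.751000
base radius r_b = r_p·cos α = 53.751000·cos 15.177° = 51.876255
roll angle φ = 13.770° = 0.24033184 rad
x = r_b·(cos φ + φ·sin φ) = 53.352861
y = r_b·(sin φ − φ·cos φ) = 0.238655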